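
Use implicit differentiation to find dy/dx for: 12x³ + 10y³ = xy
Apply d/dx to both sides, remembering that y depends on x. Each occurrence of y therefore brings in a y' = dy/dx via the chain rule.

With F(x, y) equal to the left-hand side minus the right, differentiate F term by term:
  d/dx[12x^3] = 36x^2
  d/dx[-xy] = -x·y' - y
  d/dx[10y^3] = 30y^2·y'
Adding these up, d/dx[F] = 0 becomes
  (36x^2 - y) + (-x + 30y^2)·y' = 0,
so isolating y',
  dy/dx = -(36x^2 - y)/(-x + 30y^2) = (36x^2 - y)/(x - 30y^2)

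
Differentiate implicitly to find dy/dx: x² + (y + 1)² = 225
Apply d/dx to both sides, remembering that y depends on x. Each occurrence of y therefore brings in a y' = dy/dx via the chain rule.

With F(x, y) equal to the left-hand side minus the right, differentiate F term by term:
  d/dx[x^2] = 2x
  d/dx[(y + 1)^2] = 2·y'(y + 1)
  d/dx[-225] = 0
Adding these up, d/dx[F] = 0 becomes
  (2x) + (2y + 2)·y' = 0,
so isolating y',
  dy/dx = -(2x)/(2y + 2) = -x/(y + 1)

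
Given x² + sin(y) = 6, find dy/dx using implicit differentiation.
Apply d/dx to both sides, remembering that y depends on x. Each occurrence of y therefore brings in a y' = dy/dx via the chain rule.

With F(x, y) equal to the left-hand side minus the right, differentiate F term by term:
  d/dx[x^2] = 2x
  d/dx[sin(y)] = y'·cos(y)
  d/dx[-6] = 0
Adding these up, d/dx[F] = 0 becomes
  (2x) + (cos(y))·y' = 0,
so isolating y',
  dy/dx = -(2x)/(cos(y)) = -2x/cos(y)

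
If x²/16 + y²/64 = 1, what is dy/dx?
Differentiate the relation implicitly: treat y = y(x) and apply the chain rule, so every y-derivative picks up a y' = dy/dx factor.

With everything moved to the left-hand side, differentiate term by term:
  d/dx[x^2/16] = x/8
  d/dx[y^2/64] = y·y'/32
  d/dx[-1] = 0

Separating the contributions that come from x directly and those that come through y:
  without y':      x/8
  multiplying y':  y/32

so (x/8) + (y/32)·y' = 0, and therefore
  dy/dx = -(x/8)/(y/32) = -4x/y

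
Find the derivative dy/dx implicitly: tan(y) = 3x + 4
Differentiate the relation implicitly: treat y = y(x) and apply the chain rule, so every y-derivative picks up a y' = dy/dx factor.

With everything moved to the left-hand side, differentiate term by term:
  d/dx[-3x] = -3
  d/dx[tan(y)] = y'(tan(y)^2 + 1)
  d/dx[-4] = 0

Separating the contributions that come from x directly and those that come through y:
  without y':      -3
  multiplying y':  tan(y)^2 + 1

so (-3) + (tan(y)^2 + 1)·y' = 0, and therefore
  dy/dx = -(-3)/(tan(y)^2 + 1) = 3cos(y)^2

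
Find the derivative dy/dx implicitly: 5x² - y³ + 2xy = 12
Differentiate both sides with respect to x, treating y as y(x). By the chain rule, any term containing y contributes a factor of y' = dy/dx when we differentiate it.

Move every term to one side and write the relation as F(x, y) = 0. Term by term,
  d/dx[5x^2] = 10x
  d/dx[2xy] = 2x·y' + 2y
  d/dx[-y^3] = -3y^2·y'
  d/dx[-12] = 0

The pieces without y' make up ∂F/∂x and the coefficient of y' is ∂F/∂y:
  ∂F/∂x = 10x + 2y,
  ∂F/∂y = 2x - 3y^2.

Since d/dx[F] = ∂F/∂x + (∂F/∂y)·y' = 0, solve for y':
  (∂F/∂y)·y' = -∂F/∂x
  dy/dx = -(∂F/∂x)/(∂F/∂y) = -(10x + 2y)/(2x - 3y^2) = 2(-5x - y)/(2x - 3y^2)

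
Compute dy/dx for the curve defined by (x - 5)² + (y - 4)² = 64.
Differentiate the relation implicitly: treat y = y(x) and apply the chain rule, so every y-derivative picks up a y' = dy/dx factor.

With everything moved to the left-hand side, differentiate term by term:
  d/dx[(x - 5)^2] = 2x - 10
  d/dx[(y - 4)^2] = 2·y'(y - 4)
  d/dx[-64] = 0

Separating the contributions that come from x directly and those that come through y:
  without y':      2x - 10
  multiplying y':  2y - 8

so (2x - 10) + (2y - 8)·y' = 0, and therefore
  dy/dx = -(2x - 10)/(2y - 8) = (5 - x)/(y - 4)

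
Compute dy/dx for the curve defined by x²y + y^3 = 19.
Take d/dx of both sides. Since y is implicitly a function of x, the chain rule attaches a y' = dy/dx factor whenever we differentiate through y.

Set F(x, y) = (left side) − (right side), so the curve is F = 0. Differentiating each term of F:
  d/dx[x^2y] = x^2·y' + 2xy
  d/dx[y^3] = 3y^2·y'
  d/dx[-19] = 0

Collecting, the y'-free part is the partial derivative in x and the y' coefficient is the partial derivative in y:
  ∂F/∂x = 2xy
  ∂F/∂y = x^2 + 3y^2

so d/dx[F(x, y(x))] = ∂F/∂x + (∂F/∂y)·y' = 0. Rearranging,
  dy/dx = -(∂F/∂x)/(∂F/∂y) = -(2xy)/(x^2 + 3y^2) = -2xy/(x^2 + 3y^2)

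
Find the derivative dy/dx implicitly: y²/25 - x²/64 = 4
Differentiate both sides with respect to x, treating y as y(x). By the chain rule, any term containing y contributes a factor of y' = dy/dx when we differentiate it.

Move every term to one side and write the relation as F(x, y) = 0. Term by term,
  d/dx[-x^2/64] = -x/32
  d/dx[y^2/25] = 2y·y'/25
  d/dx[-4] = 0

The pieces without y' make up ∂F/∂x and the coefficient of y' is ∂F/∂y:
  ∂F/∂x = -x/32,
  ∂F/∂y = 2y/25.

Since d/dx[F] = ∂F/∂x + (∂F/∂y)·y' = 0, solve for y':
  (∂F/∂y)·y' = -∂F/∂x
  dy/dx = -(∂F/∂x)/(∂F/∂y) = -(-x/32)/(2y/25) = 25x/(64y)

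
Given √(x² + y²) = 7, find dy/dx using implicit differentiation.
Apply d/dx to both sides, remembering that y depends on x. Each occurrence of y therefore brings in a y' = dy/dx via the chain rule.

With F(x, y) equal to the left-hand side minus the right, differentiate F term by term:
  d/dx[√(x^2 + y^2)] = (x + y·y')/√(x^2 + y^2)
  d/dx[-7] = 0
Adding these up, d/dx[F] = 0 becomes
  (x/√(x^2 + y^2)) + (y/√(x^2 + y^2))·y' = 0,
so isolating y',
  dy/dx = -(x/√(x^2 + y^2))/(y/√(x^2 + y^2)) = -x/y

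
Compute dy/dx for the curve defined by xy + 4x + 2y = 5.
Apply d/dx to both sides, remembering that y depends on x. Each occurrence of y therefore brings in a y' = dy/dx via the chain rule.

With F(x, y) equal to the left-hand side minus the right, differentiate F term by term:
  d/dx[xy] = x·y' + y
  d/dx[4x] = 4
  d/dx[2y] = 2·y'
  d/dx[-5] = 0
Adding these up, d/dx[F] = 0 becomes
  (y + 4) + (x + 2)·y' = 0,
so isolating y',
  dy/dx = -(y + 4)/(x + 2) = (-y - 4)/(x + 2)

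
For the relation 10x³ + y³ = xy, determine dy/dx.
Take d/dx of both sides. Since y is implicitly a function of x, the chain rule attaches a y' = dy/dx factor whenever we differentiate through y.

Set F(x, y) = (left side) − (right side), so the curve is F = 0. Differentiating each term of F:
  d/dx[10x^3] = 30x^2
  d/dx[-xy] = -x·y' - y
  d/dx[y^3] = 3y^2·y'

Collecting, the y'-free part is the partial derivative in x and the y' coefficient is the partial derivative in y:
  ∂F/∂x = 30x^2 - y
  ∂F/∂y = -x + 3y^2

so d/dx[F(x, y(x))] = ∂F/∂x + (∂F/∂y)·y' = 0. Rearranging,
  dy/dx = -(∂F/∂x)/(∂F/∂y) = -(30x^2 - y)/(-x + 3y^2) = (30x^2 - y)/(x - 3y^2)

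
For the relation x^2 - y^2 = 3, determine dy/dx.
Differentiate both sides with respect to x, treating y as y(x). By the chain rule, any term containing y contributes a factor of y' = dy/dx when we differentiate it.

Move every term to one side and write the relation as F(x, y) = 0. Term by term,
  d/dx[x^2] = 2x
  d/dx[-y^2] = -2y·y'
  d/dx[-3] = 0

The pieces without y' make up ∂F/∂x and the coefficient of y' is ∂F/∂y:
  ∂F/∂x = 2x,
  ∂F/∂y = -2y.

Since d/dx[F] = ∂F/∂x + (∂F/∂y)·y' = 0, solve for y':
  (∂F/∂y)·y' = -∂F/∂x
  dy/dx = -(∂F/∂x)/(∂F/∂y) = -(2x)/(-2y) = x/y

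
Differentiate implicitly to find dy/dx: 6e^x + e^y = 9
Differentiate both sides with respect to x, treating y as y(x). By the chain rule, any term containing y contributes a factor of y' = dy/dx when we differentiate it.

Move every term to one side and write the relation as F(x, y) = 0. Term by term,
  d/dx[6e^(x)] = 6e^(x)
  d/dx[e^(y)] = y'·e^(y)
  d/dx[-9] = 0

The pieces without y' make up ∂F/∂x and the coefficient of y' is ∂F/∂y:
  ∂F/∂x = 6e^(x),
  ∂F/∂y = e^(y).

Since d/dx[F] = ∂F/∂x + (∂F/∂y)·y' = 0, solve for y':
  (∂F/∂y)·y' = -∂F/∂x
  dy/dx = -(∂F/∂x)/(∂F/∂y) = -(6e^(x))/(e^(y)) = -6e^(x - y)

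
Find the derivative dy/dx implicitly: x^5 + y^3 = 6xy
Differentiate both sides with respect to x, treating y as y(x). By the chain rule, any term containing y contributes a factor of y' = dy/dx when we differentiate it.

Move every term to one side and write the relation as F(x, y) = 0. Term by term,
  d/dx[x^5] = 5x^4
  d/dx[-6xy] = -6x·y' - 6y
  d/dx[y^3] = 3y^2·y'

The pieces without y' make up ∂F/∂x and the coefficient of y' is ∂F/∂y:
  ∂F/∂x = 5x^4 - 6y,
  ∂F/∂y = -6x + 3y^2.

Since d/dx[F] = ∂F/∂x + (∂F/∂y)·y' = 0, solve for y':
  (∂F/∂y)·y' = -∂F/∂x
  dy/dx = -(∂F/∂x)/(∂F/∂y) = -(5x^4 - 6y)/(-6x + 3y^2) = (5x^4 - 6y)/(3(2x - y^2))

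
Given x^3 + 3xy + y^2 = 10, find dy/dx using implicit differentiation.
Take d/dx of both sides. Since y is implicitly a function of x, the chain rule attaches a y' = dy/dx factor whenever we differentiate through y.

Set F(x, y) = (left side) − (right side), so the curve is F = 0. Differentiating each term of F:
  d/dx[x^3] = 3x^2
  d/dx[3xy] = 3x·y' + 3y
  d/dx[y^2] = 2y·y'
  d/dx[-10] = 0

Collecting, the y'-free part is the partial derivative in x and the y' coefficient is the partial derivative in y:
  ∂F/∂x = 3x^2 + 3y
  ∂F/∂y = 3x + 2y

so d/dx[F(x, y(x))] = ∂F/∂x + (∂F/∂y)·y' = 0. Rearranging,
  dy/dx = -(∂F/∂x)/(∂F/∂y) = -(3x^2 + 3y)/(3x + 2y) = 3(-x^2 - y)/(3x + 2y)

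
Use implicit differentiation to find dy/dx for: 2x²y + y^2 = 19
Apply d/dx to both sides, remembering that y depends on x. Each occurrence of y therefore brings in a y' = dy/dx via the chain rule.

With F(x, y) equal to the left-hand side minus the right, differentiate F term by term:
  d/dx[2x^2y] = 2x^2·y' + 4xy
  d/dx[y^2] = 2y·y'
  d/dx[-19] = 0
Adding these up, d/dx[F] = 0 becomes
  (4xy) + (2x^2 + 2y)·y' = 0,
so isolating y',
  dy/dx = -(4xy)/(2x^2 + 2y) = -2xy/(x^2 + y)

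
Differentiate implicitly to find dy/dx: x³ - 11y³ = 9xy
Take d/dx of both sides. Since y is implicitly a function of x, the chain rule attaches a y' = dy/dx factor whenever we differentiate through y.

Set F(x, y) = (left side) − (right side), so the curve is F = 0. Differentiating each term of F:
  d/dx[x^3] = 3x^2
  d/dx[-9xy] = -9x·y' - 9y
  d/dx[-11y^3] = -33y^2·y'

Collecting, the y'-free part is the partial derivative in x and the y' coefficient is the partial derivative in y:
  ∂F/∂x = 3x^2 - 9y
  ∂F/∂y = -9x - 33y^2

so d/dx[F(x, y(x))] = ∂F/∂x + (∂F/∂y)·y' = 0. Rearranging,
  dy/dx = -(∂F/∂x)/(∂F/∂y) = -(3x^2 - 9y)/(-9x - 33y^2) = (x^2 - 3y)/(3x + 11y^2)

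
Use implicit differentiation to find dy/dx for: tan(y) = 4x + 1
Differentiate both sides with respect to x, treating y as y(x). By the chain rule, any term containing y contributes a factor of y' = dy/dx when we differentiate it.

Move every term to one side and write the relation as F(x, y) = 0. Term by term,
  d/dx[-4x] = -4
  d/dx[tan(y)] = y'(tan(y)^2 + 1)
  d/dx[-1] = 0

The pieces without y' make up ∂F/∂x and the coefficient of y' is ∂F/∂y:
  ∂F/∂x = -4,
  ∂F/∂y = tan(y)^2 + 1.

Since d/dx[F] = ∂F/∂x + (∂F/∂y)·y' = 0, solve for y':
  (∂F/∂y)·y' = -∂F/∂x
  dy/dx = -(∂F/∂x)/(∂F/∂y) = -(-4)/(tan(y)^2 + 1) = 4cos(y)^2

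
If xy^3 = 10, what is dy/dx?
Apply d/dx to both sides, remembering that y depends on x. Each occurrence of y therefore brings in a y' = dy/dx via the chain rule.

With F(x, y) equal to the left-hand side minus the right, differentiate F term by term:
  d/dx[xy^3] = 3xy^2·y' + y^3
  d/dx[-10] = 0
Adding these up, d/dx[F] = 0 becomes
  (y^3) + (3xy^2)·y' = 0,
so isolating y',
  dy/dx = -(y^3)/(3xy^2) = -y/(3x)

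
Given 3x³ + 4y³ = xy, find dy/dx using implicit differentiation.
Take d/dx of both sides. Since y is implicitly a function of x, the chain rule attaches a y' = dy/dx factor whenever we differentiate through y.

Set F(x, y) = (left side) − (right side), so the curve is F = 0. Differentiating each term of F:
  d/dx[3x^3] = 9x^2
  d/dx[-xy] = -x·y' - y
  d/dx[4y^3] = 12y^2·y'

Collecting, the y'-free part is the partial derivative in x and the y' coefficient is the partial derivative in y:
  ∂F/∂x = 9x^2 - y
  ∂F/∂y = -x + 12y^2

so d/dx[F(x, y(x))] = ∂F/∂x + (∂F/∂y)·y' = 0. Rearranging,
  dy/dx = -(∂F/∂x)/(∂F/∂y) = -(9x^2 - y)/(-x + 12y^2) = (9x^2 - y)/(x - 12y^2)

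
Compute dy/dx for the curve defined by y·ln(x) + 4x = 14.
Differentiate the relation implicitly: treat y = y(x) and apply the chain rule, so every y-derivative picks up a y' = dy/dx factor.

With everything moved to the left-hand side, differentiate term by term:
  d/dx[4x] = 4
  d/dx[y·ln(x)] = y'·ln(x) + y/x
  d/dx[-14] = 0

Separating the contributions that come from x directly and those that come through y:
  without y':      4 + y/x
  multiplying y':  ln(x)

so (4 + y/x) + (ln(x))·y' = 0, and therefore
  dy/dx = -(4 + y/x)/(ln(x))
        = -((4x + y)/x)/(ln(x)) = (-4x - y)/(x·ln(x))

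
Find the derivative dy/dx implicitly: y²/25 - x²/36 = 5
Take d/dx of both sides. Since y is implicitly a function of x, the chain rule attaches a y' = dy/dx factor whenever we differentiate through y.

Set F(x, y) = (left side) − (right side), so the curve is F = 0. Differentiating each term of F:
  d/dx[-x^2/36] = -x/18
  d/dx[y^2/25] = 2y·y'/25
  d/dx[-5] = 0

Collecting, the y'-free part is the partial derivative in x and the y' coefficient is the partial derivative in y:
  ∂F/∂x = -x/18
  ∂F/∂y = 2y/25

so d/dx[F(x, y(x))] = ∂F/∂x + (∂F/∂y)·y' = 0. Rearranging,
  dy/dx = -(∂F/∂x)/(∂F/∂y) = -(-x/18)/(2y/25) = 25x/(36y)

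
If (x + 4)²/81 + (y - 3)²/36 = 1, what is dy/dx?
Take d/dx of both sides. Since y is implicitly a function of x, the chain rule attaches a y' = dy/dx factor whenever we differentiate through y.

Set F(x, y) = (left side) − (right side), so the curve is F = 0. Differentiating each term of F:
  d/dx[(x + 4)^2/81] = 2x/81 + 8/81
  d/dx[(y - 3)^2/36] = y'(y - 3)/18
  d/dx[-1] = 0

Collecting, the y'-free part is the partial derivative in x and the y' coefficient is the partial derivative in y:
  ∂F/∂x = 2x/81 + 8/81
  ∂F/∂y = y/18 - 1/6

so d/dx[F(x, y(x))] = ∂F/∂x + (∂F/∂y)·y' = 0. Rearranging,
  dy/dx = -(∂F/∂x)/(∂F/∂y) = -(2x/81 + 8/81)/(y/18 - 1/6)
        = -(2(x + 4)/81)/((y - 3)/18) = 4(-x - 4)/(9(y - 3))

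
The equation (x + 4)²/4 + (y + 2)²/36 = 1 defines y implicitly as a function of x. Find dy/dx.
Apply d/dx to both sides, remembering that y depends on x. Each occurrence of y therefore brings in a y' = dy/dx via the chain rule.

With F(x, y) equal to the left-hand side minus the right, differentiate F term by term:
  d/dx[(x + 4)^2/4] = x/2 + 2
  d/dx[(y + 2)^2/36] = y'(y + 2)/18
  d/dx[-1] = 0
Adding these up, d/dx[F] = 0 becomes
  (x/2 + 2) + (y/18 + 1/9)·y' = 0,
so isolating y',
  dy/dx = -(x/2 + 2)/(y/18 + 1/9)
        = -((x + 4)/2)/((y + 2)/18) = 9(-x - 4)/(y + 2)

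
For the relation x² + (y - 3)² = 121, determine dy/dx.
Differentiate both sides with respect to x, treating y as y(x). By the chain rule, any term containing y contributes a factor of y' = dy/dx when we differentiate it.

Move every term to one side and write the relation as F(x, y) = 0. Term by term,
  d/dx[x^2] = 2x
  d/dx[(y - 3)^2] = 2·y'(y - 3)
  d/dx[-121] = 0

The pieces without y' make up ∂F/∂x and the coefficient of y' is ∂F/∂y:
  ∂F/∂x = 2x,
  ∂F/∂y = 2y - 6.

Since d/dx[F] = ∂F/∂x + (∂F/∂y)·y' = 0, solve for y':
  (∂F/∂y)·y' = -∂F/∂x
  dy/dx = -(∂F/∂x)/(∂F/∂y) = -(2x)/(2y - 6) = -x/(y - 3)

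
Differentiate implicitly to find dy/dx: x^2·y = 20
Take d/dx of both sides. Since y is implicitly a function of x, the chain rule attaches a y' = dy/dx factor whenever we differentiate through y.

Set F(x, y) = (left side) − (right side), so the curve is F = 0. Differentiating each term of F:
  d/dx[x^2y] = x^2·y' + 2xy
  d/dx[-20] = 0

Collecting, the y'-free part is the partial derivative in x and the y' coefficient is the partial derivative in y:
  ∂F/∂x = 2xy
  ∂F/∂y = x^2

so d/dx[F(x, y(x))] = ∂F/∂x + (∂F/∂y)·y' = 0. Rearranging,
  dy/dx = -(∂F/∂x)/(∂F/∂y) = -(2xy)/(x^2) = -2y/x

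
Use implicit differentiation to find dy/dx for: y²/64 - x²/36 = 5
Differentiate both sides with respect to x, treating y as y(x). By the chain rule, any term containing y contributes a factor of y' = dy/dx when we differentiate it.

Move every term to one side and write the relation as F(x, y) = 0. Term by term,
  d/dx[-x^2/36] = -x/18
  d/dx[y^2/64] = y·y'/32
  d/dx[-5] = 0

The pieces without y' make up ∂F/∂x and the coefficient of y' is ∂F/∂y:
  ∂F/∂x = -x/18,
  ∂F/∂y = y/32.

Since d/dx[F] = ∂F/∂x + (∂F/∂y)·y' = 0, solve for y':
  (∂F/∂y)·y' = -∂F/∂x
  dy/dx = -(∂F/∂x)/(∂F/∂y) = -(-x/18)/(y/32) = 16x/(9y)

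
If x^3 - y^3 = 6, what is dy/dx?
Apply d/dx to both sides, remembering that y depends on x. Each occurrence of y therefore brings in a y' = dy/dx via the chain rule.

With F(x, y) equal to the left-hand side minus the right, differentiate F term by term:
  d/dx[x^3] = 3x^2
  d/dx[-y^3] = -3y^2·y'
  d/dx[-6] = 0
Adding these up, d/dx[F] = 0 becomes
  (3x^2) + (-3y^2)·y' = 0,
so isolating y',
  dy/dx = -(3x^2)/(-3y^2) = x^2/y^2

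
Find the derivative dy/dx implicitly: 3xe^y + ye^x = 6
Differentiate the relation implicitly: treat y = y(x) and apply the chain rule, so every y-derivative picks up a y' = dy/dx factor.

With everything moved to the left-hand side, differentiate term by term:
  d/dx[3x·e^(y)] = 3x·y'·e^(y) + 3e^(y)
  d/dx[y·e^(x)] = y·e^(x) + y'·e^(x)
  d/dx[-6] = 0

Separating the contributions that come from x directly and those that come through y:
  without y':      y·e^(x) + 3e^(y)
  multiplying y':  3x·e^(y) + e^(x)

so (y·e^(x) + 3e^(y)) + (3x·e^(y) + e^(x))·y' = 0, and therefore
  dy/dx = -(y·e^(x) + 3e^(y))/(3x·e^(y) + e^(x)) = (-y·e^(x) - 3e^(y))/(3x·e^(y) + e^(x))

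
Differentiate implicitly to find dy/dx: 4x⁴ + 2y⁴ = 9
Differentiate the relation implicitly: treat y = y(x) and apply the chain rule, so every y-derivative picks up a y' = dy/dx factor.

With everything moved to the left-hand side, differentiate term by term:
  d/dx[4x^4] = 16x^3
  d/dx[2y^4] = 8y^3·y'
  d/dx[-9] = 0

Separating the contributions that come from x directly and those that come through y:
  without y':      16x^3
  multiplying y':  8y^3

so (16x^3) + (8y^3)·y' = 0, and therefore
  dy/dx = -(16x^3)/(8y^3) = -2x^3/y^3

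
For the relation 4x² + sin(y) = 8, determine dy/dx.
Differentiate the relation implicitly: treat y = y(x) and apply the chain rule, so every y-derivative picks up a y' = dy/dx factor.

With everything moved to the left-hand side, differentiate term by term:
  d/dx[4x^2] = 8x
  d/dx[sin(y)] = y'·cos(y)
  d/dx[-8] = 0

Separating the contributions that come from x directly and those that come through y:
  without y':      8x
  multiplying y':  cos(y)

so (8x) + (cos(y))·y' = 0, and therefore
  dy/dx = -(8x)/(cos(y)) = -8x/cos(y)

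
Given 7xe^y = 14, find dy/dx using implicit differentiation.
Differentiate both sides with respect to x, treating y as y(x). By the chain rule, any term containing y contributes a factor of y' = dy/dx when we differentiate it.

Move every term to one side and write the relation as F(x, y) = 0. Term by term,
  d/dx[7x·e^(y)] = 7x·y'·e^(y) + 7e^(y)
  d/dx[-14] = 0

The pieces without y' make up ∂F/∂x and the coefficient of y' is ∂F/∂y:
  ∂F/∂x = 7e^(y),
  ∂F/∂y = 7x·e^(y).

Since d/dx[F] = ∂F/∂x + (∂F/∂y)·y' = 0, solve for y':
  (∂F/∂y)·y' = -∂F/∂x
  dy/dx = -(∂F/∂x)/(∂F/∂y) = -(7e^(y))/(7x·e^(y)) = -1/x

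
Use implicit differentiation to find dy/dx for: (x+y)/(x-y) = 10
Apply d/dx to both sides, remembering that y depends on x. Each occurrence of y therefore brings in a y' = dy/dx via the chain rule.

With F(x, y) equal to the left-hand side minus the right, differentiate F term by term:
  d/dx[(x + y)/(x - y)] = (y' + 1)/(x - y) + (x + y)(y' - 1)/(x - y)^2
  d/dx[-10] = 0
Adding these up, d/dx[F] = 0 becomes
  (1/(x - y) - (x + y)/(x - y)^2) + (1/(x - y) + (x + y)/(x - y)^2)·y' = 0,
so isolating y',
  dy/dx = -(1/(x - y) - (x + y)/(x - y)^2)/(1/(x - y) + (x + y)/(x - y)^2)
        = -(-2y/(x - y)^2)/(2x/(x - y)^2) = y/x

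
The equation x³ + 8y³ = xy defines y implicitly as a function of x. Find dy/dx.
Differentiate the relation implicitly: treat y = y(x) and apply the chain rule, so every y-derivative picks up a y' = dy/dx factor.

With everything moved to the left-hand side, differentiate term by term:
  d/dx[x^3] = 3x^2
  d/dx[-xy] = -x·y' - y
  d/dx[8y^3] = 24y^2·y'

Separating the contributions that come from x directly and those that come through y:
  without y':      3x^2 - y
  multiplying y':  -x + 24y^2

so (3x^2 - y) + (-x + 24y^2)·y' = 0, and therefore
  dy/dx = -(3x^2 - y)/(-x + 24y^2) = (3x^2 - y)/(x - 24y^2)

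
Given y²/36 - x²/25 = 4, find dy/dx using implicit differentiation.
Differentiate both sides with respect to x, treating y as y(x). By the chain rule, any term containing y contributes a factor of y' = dy/dx when we differentiate it.

Move every term to one side and write the relation as F(x, y) = 0. Term by term,
  d/dx[-x^2/25] = -2x/25
  d/dx[y^2/36] = y·y'/18
  d/dx[-4] = 0

The pieces without y' make up ∂F/∂x and the coefficient of y' is ∂F/∂y:
  ∂F/∂x = -2x/25,
  ∂F/∂y = y/18.

Since d/dx[F] = ∂F/∂x + (∂F/∂y)·y' = 0, solve for y':
  (∂F/∂y)·y' = -∂F/∂x
  dy/dx = -(∂F/∂x)/(∂F/∂y) = -(-2x/25)/(y/18) = 36x/(25y)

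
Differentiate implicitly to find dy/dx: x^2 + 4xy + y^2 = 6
Differentiate the relation implicitly: treat y = y(x) and apply the chain rule, so every y-derivative picks up a y' = dy/dx factor.

With everything moved to the left-hand side, differentiate term by term:
  d/dx[x^2] = 2x
  d/dx[4xy] = 4x·y' + 4y
  d/dx[y^2] = 2y·y'
  d/dx[-6] = 0

Separating the contributions that come from x directly and those that come through y:
  without y':      2x + 4y
  multiplying y':  4x + 2y

so (2x + 4y) + (4x + 2y)·y' = 0, and therefore
  dy/dx = -(2x + 4y)/(4x + 2y) = (-x - 2y)/(2x + y)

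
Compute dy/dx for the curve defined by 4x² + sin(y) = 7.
Differentiate the relation implicitly: treat y = y(x) and apply the chain rule, so every y-derivative picks up a y' = dy/dx factor.

With everything moved to the left-hand side, differentiate term by term:
  d/dx[4x^2] = 8x
  d/dx[sin(y)] = y'·cos(y)
  d/dx[-7] = 0

Separating the contributions that come from x directly and those that come through y:
  without y':      8x
  multiplying y':  cos(y)

so (8x) + (cos(y))·y' = 0, and therefore
  dy/dx = -(8x)/(cos(y)) = -8x/cos(y)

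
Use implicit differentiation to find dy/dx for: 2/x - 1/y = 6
Differentiate the relation implicitly: treat y = y(x) and apply the chain rule, so every y-derivative picks up a y' = dy/dx factor.

With everything moved to the left-hand side, differentiate term by term:
  d/dx[-1/y] = y'/y^2
  d/dx[2/x] = -2/x^2
  d/dx[-6] = 0

Separating the contributions that come from x directly and those that come through y:
  without y':      -2/x^2
  multiplying y':  y^(-2)

so (-2/x^2) + (y^(-2))·y' = 0, and therefore
  dy/dx = -(-2/x^2)/(y^(-2)) = 2y^2/x^2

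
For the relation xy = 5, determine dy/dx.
Differentiate the relation implicitly: treat y = y(x) and apply the chain rule, so every y-derivative picks up a y' = dy/dx factor.

With everything moved to the left-hand side, differentiate term by term:
  d/dx[xy] = x·y' + y
  d/dx[-5] = 0

Separating the contributions that come from x directly and those that come through y:
  without y':      y
  multiplying y':  x

so (y) + (x)·y' = 0, and therefore
  dy/dx = -(y)/(x) = -y/x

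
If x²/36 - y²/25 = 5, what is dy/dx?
Differentiate the relation implicitly: treat y = y(x) and apply the chain rule, so every y-derivative picks up a y' = dy/dx factor.

With everything moved to the left-hand side, differentiate term by term:
  d/dx[x^2/36] = x/18
  d/dx[-y^2/25] = -2y·y'/25
  d/dx[-5] = 0

Separating the contributions that come from x directly and those that come through y:
  without y':      x/18
  multiplying y':  -2y/25

so (x/18) + (-2y/25)·y' = 0, and therefore
  dy/dx = -(x/18)/(-2y/25) = 25x/(36y)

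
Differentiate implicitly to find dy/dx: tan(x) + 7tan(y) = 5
Apply d/dx to both sides, remembering that y depends on x. Each occurrence of y therefore brings in a y' = dy/dx via the chain rule.

With F(x, y) equal to the left-hand side minus the right, differentiate F term by term:
  d/dx[tan(x)] = tan(x)^2 + 1
  d/dx[7tan(y)] = 7·y'(tan(y)^2 + 1)
  d/dx[-5] = 0
Adding these up, d/dx[F] = 0 becomes
  (tan(x)^2 + 1) + (7tan(y)^2 + 7)·y' = 0,
so isolating y',
  dy/dx = -(tan(x)^2 + 1)/(7tan(y)^2 + 7) = -cos(y)^2/(7cos(x)^2)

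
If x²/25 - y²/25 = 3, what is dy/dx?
Take d/dx of both sides. Since y is implicitly a function of x, the chain rule attaches a y' = dy/dx factor whenever we differentiate through y.

Set F(x, y) = (left side) − (right side), so the curve is F = 0. Differentiating each term of F:
  d/dx[x^2/25] = 2x/25
  d/dx[-y^2/25] = -2y·y'/25
  d/dx[-3] = 0

Collecting, the y'-free part is the partial derivative in x and the y' coefficient is the partial derivative in y:
  ∂F/∂x = 2x/25
  ∂F/∂y = -2y/25

so d/dx[F(x, y(x))] = ∂F/∂x + (∂F/∂y)·y' = 0. Rearranging,
  dy/dx = -(∂F/∂x)/(∂F/∂y) = -(2x/25)/(-2y/25) = x/y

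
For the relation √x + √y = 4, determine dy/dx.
Take d/dx of both sides. Since y is implicitly a function of x, the chain rule attaches a y' = dy/dx factor whenever we differentiate through y.

Set F(x, y) = (left side) − (right side), so the curve is F = 0. Differentiating each term of F:
  d/dx[√(x)] = 1/(2√(x))
  d/dx[√(y)] = y'/(2√(y))
  d/dx[-4] = 0

Collecting, the y'-free part is the partial derivative in x and the y' coefficient is the partial derivative in y:
  ∂F/∂x = 1/(2√(x))
  ∂F/∂y = 1/(2√(y))

so d/dx[F(x, y(x))] = ∂F/∂x + (∂F/∂y)·y' = 0. Rearranging,
  dy/dx = -(∂F/∂x)/(∂F/∂y) = -(1/(2√(x)))/(1/(2√(y))) = -√(y)/√(x)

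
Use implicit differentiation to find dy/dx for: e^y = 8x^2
Apply d/dx to both sides, remembering that y depends on x. Each occurrence of y therefore brings in a y' = dy/dx via the chain rule.

With F(x, y) equal to the left-hand side minus the right, differentiate F term by term:
  d/dx[-8x^2] = -16x
  d/dx[e^(y)] = y'·e^(y)
Adding these up, d/dx[F] = 0 becomes
  (-16x) + (e^(y))·y' = 0,
so isolating y',
  dy/dx = -(-16x)/(e^(y)) = 16x·e^(-y)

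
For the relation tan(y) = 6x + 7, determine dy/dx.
Differentiate the relation implicitly: treat y = y(x) and apply the chain rule, so every y-derivative picks up a y' = dy/dx factor.

With everything moved to the left-hand side, differentiate term by term:
  d/dx[-6x] = -6
  d/dx[tan(y)] = y'(tan(y)^2 + 1)
  d/dx[-7] = 0

Separating the contributions that come from x directly and those that come through y:
  without y':      -6
  multiplying y':  tan(y)^2 + 1

so (-6) + (tan(y)^2 + 1)·y' = 0, and therefore
  dy/dx = -(-6)/(tan(y)^2 + 1) = 6cos(y)^2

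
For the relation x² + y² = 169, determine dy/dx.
Differentiate the relation implicitly: treat y = y(x) and apply the chain rule, so every y-derivative picks up a y' = dy/dx factor.

With everything moved to the left-hand side, differentiate term by term:
  d/dx[x^2] = 2x
  d/dx[y^2] = 2y·y'
  d/dx[-169] = 0

Separating the contributions that come from x directly and those that come through y:
  without y':      2x
  multiplying y':  2y

so (2x) + (2y)·y' = 0, and therefore
  dy/dx = -(2x)/(2y) = -x/y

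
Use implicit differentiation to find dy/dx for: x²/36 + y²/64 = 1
Differentiate both sides with respect to x, treating y as y(x). By the chain rule, any term containing y contributes a factor of y' = dy/dx when we differentiate it.

Move every term to one side and write the relation as F(x, y) = 0. Term by term,
  d/dx[x^2/36] = x/18
  d/dx[y^2/64] = y·y'/32
  d/dx[-1] = 0

The pieces without y' make up ∂F/∂x and the coefficient of y' is ∂F/∂y:
  ∂F/∂x = x/18,
  ∂F/∂y = y/32.

Since d/dx[F] = ∂F/∂x + (∂F/∂y)·y' = 0, solve for y':
  (∂F/∂y)·y' = -∂F/∂x
  dy/dx = -(∂F/∂x)/(∂F/∂y) = -(x/18)/(y/32) = -16x/(9y)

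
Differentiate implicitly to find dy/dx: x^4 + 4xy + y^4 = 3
Differentiate the relation implicitly: treat y = y(x) and apply the chain rule, so every y-derivative picks up a y' = dy/dx factor.

With everything moved to the left-hand side, differentiate term by term:
  d/dx[x^4] = 4x^3
  d/dx[4xy] = 4x·y' + 4y
  d/dx[y^4] = 4y^3·y'
  d/dx[-3] = 0

Separating the contributions that come from x directly and those that come through y:
  without y':      4x^3 + 4y
  multiplying y':  4x + 4y^3

so (4x^3 + 4y) + (4x + 4y^3)·y' = 0, and therefore
  dy/dx = -(4x^3 + 4y)/(4x + 4y^3) = (-x^3 - y)/(x + y^3)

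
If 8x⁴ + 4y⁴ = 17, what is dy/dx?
Take d/dx of both sides. Since y is implicitly a function of x, the chain rule attaches a y' = dy/dx factor whenever we differentiate through y.

Set F(x, y) = (left side) − (right side), so the curve is F = 0. Differentiating each term of F:
  d/dx[8x^4] = 32x^3
  d/dx[4y^4] = 16y^3·y'
  d/dx[-17] = 0

Collecting, the y'-free part is the partial derivative in x and the y' coefficient is the partial derivative in y:
  ∂F/∂x = 32x^3
  ∂F/∂y = 16y^3

so d/dx[F(x, y(x))] = ∂F/∂x + (∂F/∂y)·y' = 0. Rearranging,
  dy/dx = -(∂F/∂x)/(∂F/∂y) = -(32x^3)/(16y^3) = -2x^3/y^3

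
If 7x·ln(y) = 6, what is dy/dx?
Differentiate the relation implicitly: treat y = y(x) and apply the chain rule, so every y-derivative picks up a y' = dy/dx factor.

With everything moved to the left-hand side, differentiate term by term:
  d/dx[7x·ln(y)] = 7x·y'/y + 7ln(y)
  d/dx[-6] = 0

Separating the contributions that come from x directly and those that come through y:
  without y':      7ln(y)
  multiplying y':  7x/y

so (7ln(y)) + (7x/y)·y' = 0, and therefore
  dy/dx = -(7ln(y))/(7x/y) = -y·ln(y)/x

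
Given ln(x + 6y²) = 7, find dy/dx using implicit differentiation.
Apply d/dx to both sides, remembering that y depends on x. Each occurrence of y therefore brings in a y' = dy/dx via the chain rule.

With F(x, y) equal to the left-hand side minus the right, differentiate F term by term:
  d/dx[ln(x + 6y^2)] = (12y·y' + 1)/(x + 6y^2)
  d/dx[-7] = 0
Adding these up, d/dx[F] = 0 becomes
  (1/(x + 6y^2)) + (12y/(x + 6y^2))·y' = 0,
so isolating y',
  dy/dx = -(1/(x + 6y^2))/(12y/(x + 6y^2)) = -1/(12y)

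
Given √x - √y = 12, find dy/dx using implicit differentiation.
Apply d/dx to both sides, remembering that y depends on x. Each occurrence of y therefore brings in a y' = dy/dx via the chain rule.

With F(x, y) equal to the left-hand side minus the right, differentiate F term by term:
  d/dx[√(x)] = 1/(2√(x))
  d/dx[-√(y)] = -y'/(2√(y))
  d/dx[-12] = 0
Adding these up, d/dx[F] = 0 becomes
  (1/(2√(x))) + (-1/(2√(y)))·y' = 0,
so isolating y',
  dy/dx = -(1/(2√(x)))/(-1/(2√(y))) = √(y)/√(x)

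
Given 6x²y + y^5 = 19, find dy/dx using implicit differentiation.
Apply d/dx to both sides, remembering that y depends on x. Each occurrence of y therefore brings in a y' = dy/dx via the chain rule.

With F(x, y) equal to the left-hand side minus the right, differentiate F term by term:
  d/dx[6x^2y] = 6x^2·y' + 12xy
  d/dx[y^5] = 5y^4·y'
  d/dx[-19] = 0
Adding these up, d/dx[F] = 0 becomes
  (12xy) + (6x^2 + 5y^4)·y' = 0,
so isolating y',
  dy/dx = -(12xy)/(6x^2 + 5y^4) = -12xy/(6x^2 + 5y^4)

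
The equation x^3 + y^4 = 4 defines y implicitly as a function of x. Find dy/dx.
Take d/dx of both sides. Since y is implicitly a function of x, the chain rule attaches a y' = dy/dx factor whenever we differentiate through y.

Set F(x, y) = (left side) − (right side), so the curve is F = 0. Differentiating each term of F:
  d/dx[x^3] = 3x^2
  d/dx[y^4] = 4y^3·y'
  d/dx[-4] = 0

Collecting, the y'-free part is the partial derivative in x and the y' coefficient is the partial derivative in y:
  ∂F/∂x = 3x^2
  ∂F/∂y = 4y^3

so d/dx[F(x, y(x))] = ∂F/∂x + (∂F/∂y)·y' = 0. Rearranging,
  dy/dx = -(∂F/∂x)/(∂F/∂y) = -(3x^2)/(4y^3) = -3x^2/(4y^3)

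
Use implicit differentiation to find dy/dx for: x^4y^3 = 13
Differentiate the relation implicitly: treat y = y(x) and apply the chain rule, so every y-derivative picks up a y' = dy/dx factor.

With everything moved to the left-hand side, differentiate term by term:
  d/dx[x^4y^3] = 3x^4y^2·y' + 4x^3y^3
  d/dx[-13] = 0

Separating the contributions that come from x directly and those that come through y:
  without y':      4x^3y^3
  multiplying y':  3x^4y^2

so (4x^3y^3) + (3x^4y^2)·y' = 0, and therefore
  dy/dx = -(4x^3y^3)/(3x^4y^2) = -4y/(3x)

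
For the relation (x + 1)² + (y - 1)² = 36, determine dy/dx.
Take d/dx of both sides. Since y is implicitly a function of x, the chain rule attaches a y' = dy/dx factor whenever we differentiate through y.

Set F(x, y) = (left side) − (right side), so the curve is F = 0. Differentiating each term of F:
  d/dx[(x + 1)^2] = 2x + 2
  d/dx[(y - 1)^2] = 2·y'(y - 1)
  d/dx[-36] = 0

Collecting, the y'-free part is the partial derivative in x and the y' coefficient is the partial derivative in y:
  ∂F/∂x = 2x + 2
  ∂F/∂y = 2y - 2

so d/dx[F(x, y(x))] = ∂F/∂x + (∂F/∂y)·y' = 0. Rearranging,
  dy/dx = -(∂F/∂x)/(∂F/∂y) = -(2x + 2)/(2y - 2) = (-x - 1)/(y - 1)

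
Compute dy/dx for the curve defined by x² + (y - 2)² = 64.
Differentiate both sides with respect to x, treating y as y(x). By the chain rule, any term containing y contributes a factor of y' = dy/dx when we differentiate it.

Move every term to one side and write the relation as F(x, y) = 0. Term by term,
  d/dx[x^2] = 2x
  d/dx[(y - 2)^2] = 2·y'(y - 2)
  d/dx[-64] = 0

The pieces without y' make up ∂F/∂x and the coefficient of y' is ∂F/∂y:
  ∂F/∂x = 2x,
  ∂F/∂y = 2y - 4.

Since d/dx[F] = ∂F/∂x + (∂F/∂y)·y' = 0, solve for y':
  (∂F/∂y)·y' = -∂F/∂x
  dy/dx = -(∂F/∂x)/(∂F/∂y) = -(2x)/(2y - 4) = -x/(y - 2)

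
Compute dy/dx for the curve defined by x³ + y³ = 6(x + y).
Differentiate the relation implicitly: treat y = y(x) and apply the chain rule, so every y-derivative picks up a y' = dy/dx factor.

With everything moved to the left-hand side, differentiate term by term:
  d/dx[x^3] = 3x^2
  d/dx[-6x] = -6
  d/dx[y^3] = 3y^2·y'
  d/dx[-6y] = -6·y'

Separating the contributions that come from x directly and those that come through y:
  without y':      3x^2 - 6
  multiplying y':  3y^2 - 6

so (3x^2 - 6) + (3y^2 - 6)·y' = 0, and therefore
  dy/dx = -(3x^2 - 6)/(3y^2 - 6) = (2 - x^2)/(y^2 - 2)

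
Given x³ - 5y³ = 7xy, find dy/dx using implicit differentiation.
Take d/dx of both sides. Since y is implicitly a function of x, the chain rule attaches a y' = dy/dx factor whenever we differentiate through y.

Set F(x, y) = (left side) − (right side), so the curve is F = 0. Differentiating each term of F:
  d/dx[x^3] = 3x^2
  d/dx[-7xy] = -7x·y' - 7y
  d/dx[-5y^3] = -15y^2·y'

Collecting, the y'-free part is the partial derivative in x and the y' coefficient is the partial derivative in y:
  ∂F/∂x = 3x^2 - 7y
  ∂F/∂y = -7x - 15y^2

so d/dx[F(x, y(x))] = ∂F/∂x + (∂F/∂y)·y' = 0. Rearranging,
  dy/dx = -(∂F/∂x)/(∂F/∂y) = -(3x^2 - 7y)/(-7x - 15y^2) = (3x^2 - 7y)/(7x + 15y^2)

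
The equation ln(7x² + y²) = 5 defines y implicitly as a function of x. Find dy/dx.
Differentiate the relation implicitly: treat y = y(x) and apply the chain rule, so every y-derivative picks up a y' = dy/dx factor.

With everything moved to the left-hand side, differentiate term by term:
  d/dx[ln(7x^2 + y^2)] = (14x + 2y·y')/(7x^2 + y^2)
  d/dx[-5] = 0

Separating the contributions that come from x directly and those that come through y:
  without y':      14x/(7x^2 + y^2)
  multiplying y':  2y/(7x^2 + y^2)

so (14x/(7x^2 + y^2)) + (2y/(7x^2 + y^2))·y' = 0, and therefore
  dy/dx = -(14x/(7x^2 + y^2))/(2y/(7x^2 + y^2)) = -7x/y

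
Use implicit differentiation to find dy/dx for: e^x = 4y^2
Differentiate both sides with respect to x, treating y as y(x). By the chain rule, any term containing y contributes a factor of y' = dy/dx when we differentiate it.

Move every term to one side and write the relation as F(x, y) = 0. Term by term,
  d/dx[-4y^2] = -8y·y'
  d/dx[e^(x)] = e^(x)

The pieces without y' make up ∂F/∂x and the coefficient of y' is ∂F/∂y:
  ∂F/∂x = e^(x),
  ∂F/∂y = -8y.

Since d/dx[F] = ∂F/∂x + (∂F/∂y)·y' = 0, solve for y':
  (∂F/∂y)·y' = -∂F/∂x
  dy/dx = -(∂F/∂x)/(∂F/∂y) = -(e^(x))/(-8y) = e^(x)/(8y)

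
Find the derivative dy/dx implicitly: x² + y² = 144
Take d/dx of both sides. Since y is implicitly a function of x, the chain rule attaches a y' = dy/dx factor whenever we differentiate through y.

Set F(x, y) = (left side) − (right side), so the curve is F = 0. Differentiating each term of F:
  d/dx[x^2] = 2x
  d/dx[y^2] = 2y·y'
  d/dx[-144] = 0

Collecting, the y'-free part is the partial derivative in x and the y' coefficient is the partial derivative in y:
  ∂F/∂x = 2x
  ∂F/∂y = 2y

so d/dx[F(x, y(x))] = ∂F/∂x + (∂F/∂y)·y' = 0. Rearranging,
  dy/dx = -(∂F/∂x)/(∂F/∂y) = -(2x)/(2y) = -x/y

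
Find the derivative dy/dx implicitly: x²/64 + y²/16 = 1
Apply d/dx to both sides, remembering that y depends on x. Each occurrence of y therefore brings in a y' = dy/dx via the chain rule.

With F(x, y) equal to the left-hand side minus the right, differentiate F term by term:
  d/dx[x^2/64] = x/32
  d/dx[y^2/16] = y·y'/8
  d/dx[-1] = 0
Adding these up, d/dx[F] = 0 becomes
  (x/32) + (y/8)·y' = 0,
so isolating y',
  dy/dx = -(x/32)/(y/8) = -x/(4y)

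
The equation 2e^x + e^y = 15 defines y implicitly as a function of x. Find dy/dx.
Differentiate the relation implicitly: treat y = y(x) and apply the chain rule, so every y-derivative picks up a y' = dy/dx factor.

With everything moved to the left-hand side, differentiate term by term:
  d/dx[2e^(x)] = 2e^(x)
  d/dx[e^(y)] = y'·e^(y)
  d/dx[-15] = 0

Separating the contributions that come from x directly and those that come through y:
  without y':      2e^(x)
  multiplying y':  e^(y)

so (2e^(x)) + (e^(y))·y' = 0, and therefore
  dy/dx = -(2e^(x))/(e^(y)) = -2e^(x - y)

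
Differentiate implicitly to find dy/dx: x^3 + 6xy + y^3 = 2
Differentiate the relation implicitly: treat y = y(x) and apply the chain rule, so every y-derivative picks up a y' = dy/dx factor.

With everything moved to the left-hand side, differentiate term by term:
  d/dx[x^3] = 3x^2
  d/dx[6xy] = 6x·y' + 6y
  d/dx[y^3] = 3y^2·y'
  d/dx[-2] = 0

Separating the contributions that come from x directly and those that come through y:
  without y':      3x^2 + 6y
  multiplying y':  6x + 3y^2

so (3x^2 + 6y) + (6x + 3y^2)·y' = 0, and therefore
  dy/dx = -(3x^2 + 6y)/(6x + 3y^2) = (-x^2 - 2y)/(2x + y^2)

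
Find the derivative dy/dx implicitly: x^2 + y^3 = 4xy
Differentiate both sides with respect to x, treating y as y(x). By the chain rule, any term containing y contributes a factor of y' = dy/dx when we differentiate it.

Move every term to one side and write the relation as F(x, y) = 0. Term by term,
  d/dx[x^2] = 2x
  d/dx[-4xy] = -4x·y' - 4y
  d/dx[y^3] = 3y^2·y'

The pieces without y' make up ∂F/∂x and the coefficient of y' is ∂F/∂y:
  ∂F/∂x = 2x - 4y,
  ∂F/∂y = -4x + 3y^2.

Since d/dx[F] = ∂F/∂x + (∂F/∂y)·y' = 0, solve for y':
  (∂F/∂y)·y' = -∂F/∂x
  dy/dx = -(∂F/∂x)/(∂F/∂y) = -(2x - 4y)/(-4x + 3y^2) = 2(x - 2y)/(4x - 3y^2)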